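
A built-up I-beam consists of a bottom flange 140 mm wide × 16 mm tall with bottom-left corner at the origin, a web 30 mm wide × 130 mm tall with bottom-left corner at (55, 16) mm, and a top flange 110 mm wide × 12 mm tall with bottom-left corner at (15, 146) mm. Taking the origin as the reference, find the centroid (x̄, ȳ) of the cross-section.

x̄ = 70.00 mm, ȳ = 71.64 mm

bottom flange: A = 140 × 16 = 2240.00, centroid at (70.00, 8.00).
web: A = 30 × 130 = 3900.00, centroid at (70.00, 81.00).
top flange: A = 110 × 12 = 1320.00, centroid at (70.00, 152.00).
ΣA = 7460.00 mm²
ΣAx̄ = (2240.00)(70.00) + (3900.00)(70.00) + (1320.00)(70.00) = 522200.00 mm³
ΣAȳ = (2240.00)(8.00) + (3900.00)(81.00) + (1320.00)(152.00) = 534460.00 mm³
x̄ = 522200.00 / 7460.00 = 70.00 mm
ȳ = 534460.00 / 7460.00 = 71.64 mm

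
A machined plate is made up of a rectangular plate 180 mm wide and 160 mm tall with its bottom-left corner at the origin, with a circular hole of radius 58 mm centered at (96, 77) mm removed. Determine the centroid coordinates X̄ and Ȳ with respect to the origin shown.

X̄ = 86.52 mm, Ȳ = 81.74 mm

plate: A = 180 × 160 = 28800.00, centroid at (90.00, 80.00).
hole: A = −π·58² = -10568.32, centroid at (96.00, 77.00).
ΣA = 18231.68 mm², ΣAX̄ = 1577441.50 mm³, ΣAȲ = 1490239.54 mm³.
X̄ = 1577441.50/18231.68 = 86.52 mm; Ȳ = 1490239.54/18231.68 = 81.74 mm.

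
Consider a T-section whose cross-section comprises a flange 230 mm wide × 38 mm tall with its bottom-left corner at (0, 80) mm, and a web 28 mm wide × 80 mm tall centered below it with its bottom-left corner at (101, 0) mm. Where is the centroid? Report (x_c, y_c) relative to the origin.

x_c = 115.00 mm, y_c = 86.96 mm

web: A = 28 × 80 = 2240.00, centroid at (115.00, 40.00).
flange: A = 230 × 38 = 8740.00, centroid at (115.00, 99.00).
ΣA = 10980.00 mm²
ΣAx_c = (2240.00)(115.00) + (8740.00)(115.00) = 1262700.00 mm³
ΣAy_c = (2240.00)(40.00) + (8740.00)(99.00) = 954860.00 mm³
x_c = 1262700.00 / 10980.00 = 115.00 mm
y_c = 954860.00 / 10980.00 = 86.96 mm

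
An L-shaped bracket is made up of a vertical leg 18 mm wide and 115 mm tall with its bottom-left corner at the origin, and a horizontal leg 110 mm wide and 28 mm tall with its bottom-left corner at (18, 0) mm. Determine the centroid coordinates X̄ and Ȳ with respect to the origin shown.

X̄ = 47.28 mm, Ȳ = 31.48 mm

Part | A | x̄ᵢ | ȳᵢ | A·x̄ᵢ | A·ȳᵢ
vertical leg | 2070.00 | 9.00 | 57.50 | 18630.00 | 119025.00
horizontal leg | 3080.00 | 73.00 | 14.00 | 224840.00 | 43120.00
Σ | 5150.00 |  |  | 243470.00 | 162145.00
X̄ = 243470.00 / 5150.00 = 47.28 mm
Ȳ = 162145.00 / 5150.00 = 31.48 mm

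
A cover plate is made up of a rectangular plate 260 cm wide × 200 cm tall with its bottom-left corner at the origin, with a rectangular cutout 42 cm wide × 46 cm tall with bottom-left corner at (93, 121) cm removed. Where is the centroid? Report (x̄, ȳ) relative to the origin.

plate: A = 260 × 200 = 52000.00, centroid at (130.00, 100.00).
hole: A = −(42 × 46) = -1932.00, centroid at (114.00, 144.00).
ΣA = 50068.00 cm², ΣAx̄ = 6539752.00 cm³, ΣAȳ = 4921792.00 cm³.
x̄ = 6539752.00/50068.00 = 130.62 cm; ȳ = 4921792.00/50068.00 = 98.30 cm.

x̄ = 130.62 cm, ȳ = 98.30 cm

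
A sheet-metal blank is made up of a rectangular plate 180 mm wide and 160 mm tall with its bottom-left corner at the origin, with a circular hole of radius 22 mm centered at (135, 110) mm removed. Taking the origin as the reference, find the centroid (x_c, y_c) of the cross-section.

plate: A = 180 × 160 = 28800.00, centroid at (90.00, 80.00).
hole: A = −π·22² = -1520.53, centroid at (135.00, 110.00).
ΣA = 27279.47 mm²
ΣAx_c = (28800.00)(90.00) + (-1520.53)(135.00) = 2386728.34 mm³
ΣAy_c = (28800.00)(80.00) + (-1520.53)(110.00) = 2136741.61 mm³
x_c = 2386728.34 / 27279.47 = 87.49 mm
y_c = 2136741.61 / 27279.47 = 78.33 mm

x_c = 87.49 mm, y_c = 78.33 mm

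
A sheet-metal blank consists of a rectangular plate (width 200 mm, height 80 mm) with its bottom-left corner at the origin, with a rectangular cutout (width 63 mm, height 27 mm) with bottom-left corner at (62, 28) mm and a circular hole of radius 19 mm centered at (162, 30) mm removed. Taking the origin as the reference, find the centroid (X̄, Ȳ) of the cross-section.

plate: A = 200 × 80 = 16000.00, centroid at (100.00, 40.00).
hole 1: A = −(63 × 27) = -1701.00, centroid at (93.50, 41.50).
hole 2: A = −π·19² = -1134.11, centroid at (162.00, 30.00).
ΣA = 13164.89 mm²
ΣAX̄ = (16000.00)(100.00) + (-1701.00)(93.50) + (-1134.11)(162.00) = 1257229.88 mm³
ΣAȲ = (16000.00)(40.00) + (-1701.00)(41.50) + (-1134.11)(30.00) = 535385.05 mm³
X̄ = 1257229.88 / 13164.89 = 95.50 mm
Ȳ = 535385.05 / 13164.89 = 40.67 mm

X̄ = 95.50 mm, Ȳ = 40.67 mm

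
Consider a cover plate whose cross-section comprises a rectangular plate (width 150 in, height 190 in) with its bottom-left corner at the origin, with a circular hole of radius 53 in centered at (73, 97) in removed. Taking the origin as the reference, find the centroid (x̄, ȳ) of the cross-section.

x̄ = 75.90 in, ȳ = 94.10 in

Part | A | x̄ᵢ | ȳᵢ | A·x̄ᵢ | A·ȳᵢ
plate | 28500.00 | 75.00 | 95.00 | 2137500.00 | 2707500.00
hole | -8824.73 | 73.00 | 97.00 | -644205.56 | -855999.18
Σ | 19675.27 |  |  | 1493294.44 | 1851500.82
x̄ = 1493294.44 / 19675.27 = 75.90 in
ȳ = 1851500.82 / 19675.27 = 94.10 in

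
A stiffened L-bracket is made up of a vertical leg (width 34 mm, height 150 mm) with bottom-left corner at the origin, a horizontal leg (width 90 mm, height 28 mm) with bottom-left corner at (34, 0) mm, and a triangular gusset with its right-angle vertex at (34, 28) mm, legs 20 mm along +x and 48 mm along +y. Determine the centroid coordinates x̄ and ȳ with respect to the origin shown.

x̄ = 37.69 mm, ȳ = 54.19 mm

vertical leg: A = 34 × 150 = 5100.00, centroid at (17.00, 75.00).
horizontal leg: A = 90 × 28 = 2520.00, centroid at (79.00, 14.00).
gusset: A = ½·20·48 = 480.00, centroid at (40.67, 44.00).
ΣA = 8100.00 mm², ΣAx̄ = 305300.00 mm³, ΣAȳ = 438900.00 mm³.
x̄ = 305300.00/8100.00 = 37.69 mm; ȳ = 438900.00/8100.00 = 54.19 mm.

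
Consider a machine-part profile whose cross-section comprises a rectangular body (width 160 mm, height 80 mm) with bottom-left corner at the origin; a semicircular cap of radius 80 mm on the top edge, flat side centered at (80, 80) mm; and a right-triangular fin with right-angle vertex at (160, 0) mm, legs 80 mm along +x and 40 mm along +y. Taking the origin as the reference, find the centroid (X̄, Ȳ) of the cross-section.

X̄ = 86.98 mm, Ȳ = 68.66 mm

rectangular body: A = 160 × 80 = 12800.00, centroid at (80.00, 40.00).
semicircular top: A = ½π·80² = 10053.10, centroid at (80.00, 113.95).
triangular fin: A = ½·80·40 = 1600.00, centroid at (186.67, 13.33).
ΣA = 24453.10 mm², ΣAX̄ = 2126914.39 mm³, ΣAȲ = 1678914.39 mm³.
X̄ = 2126914.39/24453.10 = 86.98 mm; Ȳ = 1678914.39/24453.10 = 68.66 mm.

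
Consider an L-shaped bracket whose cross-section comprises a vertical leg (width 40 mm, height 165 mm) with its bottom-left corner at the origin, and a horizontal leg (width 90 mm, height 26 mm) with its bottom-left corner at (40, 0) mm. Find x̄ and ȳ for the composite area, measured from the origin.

x̄ = 37.01 mm, ȳ = 64.31 mm

vertical leg: A = 40 × 165 = 6600.00, centroid at (20.00, 82.50).
horizontal leg: A = 90 × 26 = 2340.00, centroid at (85.00, 13.00).
ΣA = 8940.00 mm²
ΣAx̄ = (6600.00)(20.00) + (2340.00)(85.00) = 330900.00 mm³
ΣAȳ = (6600.00)(82.50) + (2340.00)(13.00) = 574920.00 mm³
x̄ = 330900.00 / 8940.00 = 37.01 mm
ȳ = 574920.00 / 8940.00 = 64.31 mm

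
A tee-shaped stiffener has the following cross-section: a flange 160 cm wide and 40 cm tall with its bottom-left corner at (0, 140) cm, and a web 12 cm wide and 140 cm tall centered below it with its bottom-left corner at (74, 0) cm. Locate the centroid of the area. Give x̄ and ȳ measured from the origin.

web: A = 12 × 140 = 1680.00, centroid at (80.00, 70.00).
flange: A = 160 × 40 = 6400.00, centroid at (80.00, 160.00).
ΣA = 8080.00 cm², ΣAx̄ = 646400.00 cm³, ΣAȳ = 1141600.00 cm³.
x̄ = 646400.00/8080.00 = 80.00 cm; ȳ = 1141600.00/8080.00 = 141.29 cm.

x̄ = 80.00 cm, ȳ = 141.29 cm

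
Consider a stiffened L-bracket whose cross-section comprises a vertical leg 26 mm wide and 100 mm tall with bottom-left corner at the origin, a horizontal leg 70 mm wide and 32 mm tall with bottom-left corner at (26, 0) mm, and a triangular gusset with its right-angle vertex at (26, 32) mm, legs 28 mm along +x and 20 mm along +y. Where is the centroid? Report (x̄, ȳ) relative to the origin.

vertical leg: A = 26 × 100 = 2600.00, centroid at (13.00, 50.00).
horizontal leg: A = 70 × 32 = 2240.00, centroid at (61.00, 16.00).
gusset: A = ½·28·20 = 280.00, centroid at (35.33, 38.67).
ΣA = 5120.00 mm²
ΣAx̄ = (2600.00)(13.00) + (2240.00)(61.00) + (280.00)(35.33) = 180333.33 mm³
ΣAȳ = (2600.00)(50.00) + (2240.00)(16.00) + (280.00)(38.67) = 176666.67 mm³
x̄ = 180333.33 / 5120.00 = 35.22 mm
ȳ = 176666.67 / 5120.00 = 34.51 mm

x̄ = 35.22 mm, ȳ = 34.51 mm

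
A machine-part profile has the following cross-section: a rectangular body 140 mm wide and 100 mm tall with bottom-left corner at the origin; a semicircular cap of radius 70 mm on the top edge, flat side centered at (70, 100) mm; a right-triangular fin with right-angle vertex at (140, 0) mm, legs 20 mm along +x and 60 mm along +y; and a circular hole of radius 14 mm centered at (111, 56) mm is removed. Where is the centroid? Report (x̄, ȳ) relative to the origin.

x̄ = 70.96 mm, ȳ = 77.30 mm

rectangular body: A = 140 × 100 = 14000.00, centroid at (70.00, 50.00).
semicircular top: A = ½π·70² = 7696.90, centroid at (70.00, 129.71).
triangular fin: A = ½·20·60 = 600.00, centroid at (146.67, 20.00).
hole: A = −π·14² = -615.75, centroid at (111.00, 56.00).
ΣA = 21681.15 mm², ΣAx̄ = 1538434.65 mm³, ΣAȳ = 1675874.75 mm³.
x̄ = 1538434.65/21681.15 = 70.96 mm; ȳ = 1675874.75/21681.15 = 77.30 mm.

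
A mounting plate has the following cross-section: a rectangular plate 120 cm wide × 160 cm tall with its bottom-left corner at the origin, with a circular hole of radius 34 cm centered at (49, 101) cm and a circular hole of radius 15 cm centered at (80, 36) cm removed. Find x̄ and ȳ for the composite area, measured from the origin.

plate: A = 120 × 160 = 19200.00, centroid at (60.00, 80.00).
hole 1: A = −π·34² = -3631.68, centroid at (49.00, 101.00).
hole 2: A = −π·15² = -706.86, centroid at (80.00, 36.00).
ΣA = 14861.46 cm², ΣAx̄ = 917498.96 cm³, ΣAȳ = 1143753.31 cm³.
x̄ = 917498.96/14861.46 = 61.74 cm; ȳ = 1143753.31/14861.46 = 76.96 cm.

x̄ = 61.74 cm, ȳ = 76.96 cm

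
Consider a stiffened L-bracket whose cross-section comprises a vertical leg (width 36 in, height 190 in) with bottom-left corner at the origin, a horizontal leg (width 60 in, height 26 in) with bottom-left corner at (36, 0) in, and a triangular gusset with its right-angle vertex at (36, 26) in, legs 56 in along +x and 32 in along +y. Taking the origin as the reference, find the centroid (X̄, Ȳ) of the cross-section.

X̄ = 29.59 in, Ȳ = 75.62 in

Part | A | x̄ᵢ | ȳᵢ | A·x̄ᵢ | A·ȳᵢ
vertical leg | 6840.00 | 18.00 | 95.00 | 123120.00 | 649800.00
horizontal leg | 1560.00 | 66.00 | 13.00 | 102960.00 | 20280.00
gusset | 896.00 | 54.67 | 36.67 | 48981.33 | 32853.33
Σ | 9296.00 |  |  | 275061.33 | 702933.33
X̄ = 275061.33 / 9296.00 = 29.59 in
Ȳ = 702933.33 / 9296.00 = 75.62 in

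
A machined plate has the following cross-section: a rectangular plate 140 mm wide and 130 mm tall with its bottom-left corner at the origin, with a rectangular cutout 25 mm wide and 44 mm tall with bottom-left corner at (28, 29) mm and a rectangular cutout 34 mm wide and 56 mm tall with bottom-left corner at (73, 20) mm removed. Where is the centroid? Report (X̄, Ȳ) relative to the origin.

plate: A = 140 × 130 = 18200.00, centroid at (70.00, 65.00).
hole 1: A = −(25 × 44) = -1100.00, centroid at (40.50, 51.00).
hole 2: A = −(34 × 56) = -1904.00, centroid at (90.00, 48.00).
ΣA = 15196.00 mm², ΣAX̄ = 1058090.00 mm³, ΣAȲ = 1035508.00 mm³.
X̄ = 1058090.00/15196.00 = 69.63 mm; Ȳ = 1035508.00/15196.00 = 68.14 mm.

X̄ = 69.63 mm, Ȳ = 68.14 mm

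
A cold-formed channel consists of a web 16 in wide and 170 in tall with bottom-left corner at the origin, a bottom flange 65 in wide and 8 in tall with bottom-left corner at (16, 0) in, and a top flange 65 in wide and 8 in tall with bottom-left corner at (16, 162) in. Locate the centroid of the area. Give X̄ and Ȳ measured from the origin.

X̄ = 19.20 in, Ȳ = 85.00 in

Part | A | x̄ᵢ | ȳᵢ | A·x̄ᵢ | A·ȳᵢ
web | 2720.00 | 8.00 | 85.00 | 21760.00 | 231200.00
bottom flange | 520.00 | 48.50 | 4.00 | 25220.00 | 2080.00
top flange | 520.00 | 48.50 | 166.00 | 25220.00 | 86320.00
Σ | 3760.00 |  |  | 72200.00 | 319600.00
X̄ = 72200.00 / 3760.00 = 19.20 in
Ȳ = 319600.00 / 3760.00 = 85.00 in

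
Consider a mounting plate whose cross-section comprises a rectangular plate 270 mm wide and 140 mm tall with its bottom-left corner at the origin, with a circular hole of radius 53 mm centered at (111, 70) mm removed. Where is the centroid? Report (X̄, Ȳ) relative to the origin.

X̄ = 142.31 mm, Ȳ = 70.00 mm

plate: A = 270 × 140 = 37800.00, centroid at (135.00, 70.00).
hole: A = −π·53² = -8824.73, centroid at (111.00, 70.00).
ΣA = 28975.27 mm²
ΣAX̄ = (37800.00)(135.00) + (-8824.73)(111.00) = 4123454.55 mm³
ΣAȲ = (37800.00)(70.00) + (-8824.73)(70.00) = 2028268.64 mm³
X̄ = 4123454.55 / 28975.27 = 142.31 mm
Ȳ = 2028268.64 / 28975.27 = 70.00 mm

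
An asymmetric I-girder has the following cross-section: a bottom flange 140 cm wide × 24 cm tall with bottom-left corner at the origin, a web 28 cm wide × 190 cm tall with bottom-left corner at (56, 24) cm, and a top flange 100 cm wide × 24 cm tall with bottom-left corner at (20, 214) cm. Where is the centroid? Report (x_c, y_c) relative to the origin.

x_c = 70.00 cm, y_c = 109.73 cm

bottom flange: A = 140 × 24 = 3360.00, centroid at (70.00, 12.00).
web: A = 28 × 190 = 5320.00, centroid at (70.00, 119.00).
top flange: A = 100 × 24 = 2400.00, centroid at (70.00, 226.00).
ΣA = 11080.00 cm², ΣAx_c = 775600.00 cm³, ΣAy_c = 1215800.00 cm³.
x_c = 775600.00/11080.00 = 70.00 cm; y_c = 1215800.00/11080.00 = 109.73 cm.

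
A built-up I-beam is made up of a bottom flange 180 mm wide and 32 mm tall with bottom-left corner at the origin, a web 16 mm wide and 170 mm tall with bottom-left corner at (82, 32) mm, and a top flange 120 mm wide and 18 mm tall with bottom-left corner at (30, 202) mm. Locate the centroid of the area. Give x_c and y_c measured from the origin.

bottom flange: A = 180 × 32 = 5760.00, centroid at (90.00, 16.00).
web: A = 16 × 170 = 2720.00, centroid at (90.00, 117.00).
top flange: A = 120 × 18 = 2160.00, centroid at (90.00, 211.00).
ΣA = 10640.00 mm²
ΣAx_c = (5760.00)(90.00) + (2720.00)(90.00) + (2160.00)(90.00) = 957600.00 mm³
ΣAy_c = (5760.00)(16.00) + (2720.00)(117.00) + (2160.00)(211.00) = 866160.00 mm³
x_c = 957600.00 / 10640.00 = 90.00 mm
y_c = 866160.00 / 10640.00 = 81.41 mm

x_c = 90.00 mm, y_c = 81.41 mm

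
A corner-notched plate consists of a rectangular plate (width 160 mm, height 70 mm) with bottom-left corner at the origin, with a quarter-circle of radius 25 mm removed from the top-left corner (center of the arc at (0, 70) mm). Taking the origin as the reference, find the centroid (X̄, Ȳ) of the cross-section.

X̄ = 83.18 mm, Ȳ = 33.88 mm

Part | A | x̄ᵢ | ȳᵢ | A·x̄ᵢ | A·ȳᵢ
plate | 11200.00 | 80.00 | 35.00 | 896000.00 | 392000.00
removed quarter-circle | -490.87 | 10.61 | 59.39 | -5208.33 | -29152.84
Σ | 10709.13 |  |  | 890791.67 | 362847.16
X̄ = 890791.67 / 10709.13 = 83.18 mm
Ȳ = 362847.16 / 10709.13 = 33.88 mm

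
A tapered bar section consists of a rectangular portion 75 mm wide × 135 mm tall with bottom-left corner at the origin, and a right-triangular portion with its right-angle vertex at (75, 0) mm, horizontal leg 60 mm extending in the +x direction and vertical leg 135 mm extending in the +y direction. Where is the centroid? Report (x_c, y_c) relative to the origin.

x_c = 53.93 mm, y_c = 61.07 mm

rectangular portion: A = 75 × 135 = 10125.00, centroid at (37.50, 67.50).
triangular portion: A = ½·60·135 = 4050.00, centroid at (95.00, 45.00).
ΣA = 14175.00 mm², ΣAx_c = 764437.50 mm³, ΣAy_c = 865687.50 mm³.
x_c = 764437.50/14175.00 = 53.93 mm; y_c = 865687.50/14175.00 = 61.07 mm.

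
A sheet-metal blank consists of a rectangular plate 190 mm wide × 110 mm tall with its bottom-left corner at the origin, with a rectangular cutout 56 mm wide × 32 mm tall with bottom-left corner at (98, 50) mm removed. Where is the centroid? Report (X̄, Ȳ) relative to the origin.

Part | A | x̄ᵢ | ȳᵢ | A·x̄ᵢ | A·ȳᵢ
plate | 20900.00 | 95.00 | 55.00 | 1985500.00 | 1149500.00
hole | -1792.00 | 126.00 | 66.00 | -225792.00 | -118272.00
Σ | 19108.00 |  |  | 1759708.00 | 1031228.00
X̄ = 1759708.00 / 19108.00 = 92.09 mm
Ȳ = 1031228.00 / 19108.00 = 53.97 mm

X̄ = 92.09 mm, Ȳ = 53.97 mm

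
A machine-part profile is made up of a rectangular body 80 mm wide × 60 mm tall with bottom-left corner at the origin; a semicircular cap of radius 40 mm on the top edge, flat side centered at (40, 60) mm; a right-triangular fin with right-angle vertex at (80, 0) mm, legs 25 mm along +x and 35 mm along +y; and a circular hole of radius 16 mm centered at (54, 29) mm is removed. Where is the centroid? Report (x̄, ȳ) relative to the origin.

x̄ = 41.42 mm, ȳ = 45.96 mm

Part | A | x̄ᵢ | ȳᵢ | A·x̄ᵢ | A·ȳᵢ
rectangular body | 4800.00 | 40.00 | 30.00 | 192000.00 | 144000.00
semicircular top | 2513.27 | 40.00 | 76.98 | 100530.96 | 193463.11
triangular fin | 437.50 | 88.33 | 11.67 | 38645.83 | 5104.17
hole | -804.25 | 54.00 | 29.00 | -43429.38 | -23323.18
Σ | 6946.53 |  |  | 287747.42 | 319244.10
x̄ = 287747.42 / 6946.53 = 41.42 mm
ȳ = 319244.10 / 6946.53 = 45.96 mm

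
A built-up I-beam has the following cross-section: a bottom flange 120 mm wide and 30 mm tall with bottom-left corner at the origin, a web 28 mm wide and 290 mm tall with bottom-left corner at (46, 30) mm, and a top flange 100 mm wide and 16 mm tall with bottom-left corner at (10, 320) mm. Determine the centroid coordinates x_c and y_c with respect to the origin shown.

x_c = 60.00 mm, y_c = 150.14 mm

bottom flange: A = 120 × 30 = 3600.00, centroid at (60.00, 15.00).
web: A = 28 × 290 = 8120.00, centroid at (60.00, 175.00).
top flange: A = 100 × 16 = 1600.00, centroid at (60.00, 328.00).
ΣA = 13320.00 mm²
ΣAx_c = (3600.00)(60.00) + (8120.00)(60.00) + (1600.00)(60.00) = 799200.00 mm³
ΣAy_c = (3600.00)(15.00) + (8120.00)(175.00) + (1600.00)(328.00) = 1999800.00 mm³
x_c = 799200.00 / 13320.00 = 60.00 mm
y_c = 1999800.00 / 13320.00 = 150.14 mm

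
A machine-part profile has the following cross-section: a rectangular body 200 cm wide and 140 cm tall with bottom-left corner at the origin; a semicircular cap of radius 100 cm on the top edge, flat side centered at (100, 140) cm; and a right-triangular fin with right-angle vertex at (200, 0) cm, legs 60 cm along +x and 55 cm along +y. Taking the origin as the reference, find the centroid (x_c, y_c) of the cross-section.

x_c = 104.37 cm, y_c = 107.06 cm

Part | A | x̄ᵢ | ȳᵢ | A·x̄ᵢ | A·ȳᵢ
rectangular body | 28000.00 | 100.00 | 70.00 | 2800000.00 | 1960000.00
semicircular top | 15707.96 | 100.00 | 182.44 | 1570796.33 | 2865781.52
triangular fin | 1650.00 | 220.00 | 18.33 | 363000.00 | 30250.00
Σ | 45357.96 |  |  | 4733796.33 | 4856031.52
x_c = 4733796.33 / 45357.96 = 104.37 cm
y_c = 4856031.52 / 45357.96 = 107.06 cm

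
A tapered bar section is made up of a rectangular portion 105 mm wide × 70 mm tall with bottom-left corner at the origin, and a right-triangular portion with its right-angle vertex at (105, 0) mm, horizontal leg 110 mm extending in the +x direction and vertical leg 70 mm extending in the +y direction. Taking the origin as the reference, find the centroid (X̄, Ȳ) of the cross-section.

rectangular portion: A = 105 × 70 = 7350.00, centroid at (52.50, 35.00).
triangular portion: A = ½·110·70 = 3850.00, centroid at (141.67, 23.33).
ΣA = 11200.00 mm²
ΣAX̄ = (7350.00)(52.50) + (3850.00)(141.67) = 931291.67 mm³
ΣAȲ = (7350.00)(35.00) + (3850.00)(23.33) = 347083.33 mm³
X̄ = 931291.67 / 11200.00 = 83.15 mm
Ȳ = 347083.33 / 11200.00 = 30.99 mm

X̄ = 83.15 mm, Ȳ = 30.99 mm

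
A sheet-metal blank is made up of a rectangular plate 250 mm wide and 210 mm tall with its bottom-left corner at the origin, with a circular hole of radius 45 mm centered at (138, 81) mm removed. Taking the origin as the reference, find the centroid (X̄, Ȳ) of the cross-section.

Part | A | x̄ᵢ | ȳᵢ | A·x̄ᵢ | A·ȳᵢ
plate | 52500.00 | 125.00 | 105.00 | 6562500.00 | 5512500.00
hole | -6361.73 | 138.00 | 81.00 | -877918.07 | -515299.74
Σ | 46138.27 |  |  | 5684581.93 | 4997200.26
X̄ = 5684581.93 / 46138.27 = 123.21 mm
Ȳ = 4997200.26 / 46138.27 = 108.31 mm

X̄ = 123.21 mm, Ȳ = 108.31 mm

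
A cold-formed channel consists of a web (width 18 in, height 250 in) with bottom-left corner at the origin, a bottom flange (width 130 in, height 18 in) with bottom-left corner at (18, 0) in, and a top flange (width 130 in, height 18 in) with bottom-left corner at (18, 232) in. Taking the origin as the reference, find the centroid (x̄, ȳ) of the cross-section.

x̄ = 46.73 in, ȳ = 125.00 in

web: A = 18 × 250 = 4500.00, centroid at (9.00, 125.00).
bottom flange: A = 130 × 18 = 2340.00, centroid at (83.00, 9.00).
top flange: A = 130 × 18 = 2340.00, centroid at (83.00, 241.00).
ΣA = 9180.00 in², ΣAx̄ = 428940.00 in³, ΣAȳ = 1147500.00 in³.
x̄ = 428940.00/9180.00 = 46.73 in; ȳ = 1147500.00/9180.00 = 125.00 in.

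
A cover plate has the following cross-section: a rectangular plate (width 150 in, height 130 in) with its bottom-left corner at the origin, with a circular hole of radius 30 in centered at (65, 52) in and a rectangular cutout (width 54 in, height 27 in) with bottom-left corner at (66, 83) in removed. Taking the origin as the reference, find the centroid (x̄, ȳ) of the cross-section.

plate: A = 150 × 130 = 19500.00, centroid at (75.00, 65.00).
hole 1: A = −π·30² = -2827.43, centroid at (65.00, 52.00).
hole 2: A = −(54 × 27) = -1458.00, centroid at (93.00, 96.50).
ΣA = 15214.57 in²
ΣAx̄ = (19500.00)(75.00) + (-2827.43)(65.00) + (-1458.00)(93.00) = 1143122.83 in³
ΣAȳ = (19500.00)(65.00) + (-2827.43)(52.00) + (-1458.00)(96.50) = 979776.46 in³
x̄ = 1143122.83 / 15214.57 = 75.13 in
ȳ = 979776.46 / 15214.57 = 64.40 in

x̄ = 75.13 in, ȳ = 64.40 in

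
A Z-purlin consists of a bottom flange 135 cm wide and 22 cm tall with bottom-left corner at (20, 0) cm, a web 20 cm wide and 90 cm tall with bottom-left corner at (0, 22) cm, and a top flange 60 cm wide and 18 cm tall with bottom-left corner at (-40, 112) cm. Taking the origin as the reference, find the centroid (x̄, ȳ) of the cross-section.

x̄ = 45.65 cm, ȳ = 48.54 cm

bottom flange: A = 135 × 22 = 2970.00, centroid at (87.50, 11.00).
web: A = 20 × 90 = 1800.00, centroid at (10.00, 67.00).
top flange: A = 60 × 18 = 1080.00, centroid at (-10.00, 121.00).
ΣA = 5850.00 cm²
ΣAx̄ = (2970.00)(87.50) + (1800.00)(10.00) + (1080.00)(-10.00) = 267075.00 cm³
ΣAȳ = (2970.00)(11.00) + (1800.00)(67.00) + (1080.00)(121.00) = 283950.00 cm³
x̄ = 267075.00 / 5850.00 = 45.65 cm
ȳ = 283950.00 / 5850.00 = 48.54 cm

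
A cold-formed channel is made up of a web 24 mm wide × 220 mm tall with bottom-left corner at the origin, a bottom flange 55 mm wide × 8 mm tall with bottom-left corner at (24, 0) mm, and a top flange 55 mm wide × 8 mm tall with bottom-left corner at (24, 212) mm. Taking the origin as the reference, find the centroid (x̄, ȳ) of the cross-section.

web: A = 24 × 220 = 5280.00, centroid at (12.00, 110.00).
bottom flange: A = 55 × 8 = 440.00, centroid at (51.50, 4.00).
top flange: A = 55 × 8 = 440.00, centroid at (51.50, 216.00).
ΣA = 6160.00 mm²
ΣAx̄ = (5280.00)(12.00) + (440.00)(51.50) + (440.00)(51.50) = 108680.00 mm³
ΣAȳ = (5280.00)(110.00) + (440.00)(4.00) + (440.00)(216.00) = 677600.00 mm³
x̄ = 108680.00 / 6160.00 = 17.64 mm
ȳ = 677600.00 / 6160.00 = 110.00 mm

x̄ = 17.64 mm, ȳ = 110.00 mm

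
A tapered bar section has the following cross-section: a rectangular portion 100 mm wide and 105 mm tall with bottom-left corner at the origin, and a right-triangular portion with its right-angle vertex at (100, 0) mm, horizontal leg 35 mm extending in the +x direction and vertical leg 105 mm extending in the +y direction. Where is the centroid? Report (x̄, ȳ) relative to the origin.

rectangular portion: A = 100 × 105 = 10500.00, centroid at (50.00, 52.50).
triangular portion: A = ½·35·105 = 1837.50, centroid at (111.67, 35.00).
ΣA = 12337.50 mm², ΣAx̄ = 730187.50 mm³, ΣAȳ = 615562.50 mm³.
x̄ = 730187.50/12337.50 = 59.18 mm; ȳ = 615562.50/12337.50 = 49.89 mm.

x̄ = 59.18 mm, ȳ = 49.89 mm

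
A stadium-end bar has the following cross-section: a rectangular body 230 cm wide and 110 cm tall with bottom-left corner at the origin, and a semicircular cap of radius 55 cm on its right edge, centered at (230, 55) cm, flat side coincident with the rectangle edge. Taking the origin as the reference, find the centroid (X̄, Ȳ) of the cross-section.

rectangular body: A = 230 × 110 = 25300.00, centroid at (115.00, 55.00).
semicircular end: A = ½π·55² = 4751.66, centroid at (253.34, 55.00).
ΣA = 30051.66 cm²
ΣAX̄ = (25300.00)(115.00) + (4751.66)(253.34) = 4113298.21 cm³
ΣAȲ = (25300.00)(55.00) + (4751.66)(55.00) = 1652841.24 cm³
X̄ = 4113298.21 / 30051.66 = 136.87 cm
Ȳ = 1652841.24 / 30051.66 = 55.00 cm

X̄ = 136.87 cm, Ȳ = 55.00 cm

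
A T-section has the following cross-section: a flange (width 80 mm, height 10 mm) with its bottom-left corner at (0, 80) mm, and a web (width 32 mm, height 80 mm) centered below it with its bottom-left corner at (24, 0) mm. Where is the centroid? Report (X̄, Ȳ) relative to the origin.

Part | A | x̄ᵢ | ȳᵢ | A·x̄ᵢ | A·ȳᵢ
web | 2560.00 | 40.00 | 40.00 | 102400.00 | 102400.00
flange | 800.00 | 40.00 | 85.00 | 32000.00 | 68000.00
Σ | 3360.00 |  |  | 134400.00 | 170400.00
X̄ = 134400.00 / 3360.00 = 40.00 mm
Ȳ = 170400.00 / 3360.00 = 50.71 mm

X̄ = 40.00 mm, Ȳ = 50.71 mm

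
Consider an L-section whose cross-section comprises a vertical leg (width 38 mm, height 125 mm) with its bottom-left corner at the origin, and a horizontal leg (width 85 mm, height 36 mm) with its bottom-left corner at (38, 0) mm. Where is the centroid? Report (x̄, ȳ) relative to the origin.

x̄ = 43.10 mm, ȳ = 45.06 mm

vertical leg: A = 38 × 125 = 4750.00, centroid at (19.00, 62.50).
horizontal leg: A = 85 × 36 = 3060.00, centroid at (80.50, 18.00).
ΣA = 7810.00 mm²
ΣAx̄ = (4750.00)(19.00) + (3060.00)(80.50) = 336580.00 mm³
ΣAȳ = (4750.00)(62.50) + (3060.00)(18.00) = 351955.00 mm³
x̄ = 336580.00 / 7810.00 = 43.10 mm
ȳ = 351955.00 / 7810.00 = 45.06 mm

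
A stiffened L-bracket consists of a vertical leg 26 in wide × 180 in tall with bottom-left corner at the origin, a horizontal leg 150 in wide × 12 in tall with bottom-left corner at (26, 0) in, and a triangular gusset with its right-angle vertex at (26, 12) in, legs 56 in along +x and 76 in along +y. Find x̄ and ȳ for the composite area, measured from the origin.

Part | A | x̄ᵢ | ȳᵢ | A·x̄ᵢ | A·ȳᵢ
vertical leg | 4680.00 | 13.00 | 90.00 | 60840.00 | 421200.00
horizontal leg | 1800.00 | 101.00 | 6.00 | 181800.00 | 10800.00
gusset | 2128.00 | 44.67 | 37.33 | 95050.67 | 79445.33
Σ | 8608.00 |  |  | 337690.67 | 511445.33
x̄ = 337690.67 / 8608.00 = 39.23 in
ȳ = 511445.33 / 8608.00 = 59.42 in

x̄ = 39.23 in, ȳ = 59.42 in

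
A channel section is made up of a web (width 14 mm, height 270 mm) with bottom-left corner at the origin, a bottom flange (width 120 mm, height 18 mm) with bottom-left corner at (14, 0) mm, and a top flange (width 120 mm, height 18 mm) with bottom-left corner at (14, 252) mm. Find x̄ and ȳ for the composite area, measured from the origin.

x̄ = 42.73 mm, ȳ = 135.00 mm

Part | A | x̄ᵢ | ȳᵢ | A·x̄ᵢ | A·ȳᵢ
web | 3780.00 | 7.00 | 135.00 | 26460.00 | 510300.00
bottom flange | 2160.00 | 74.00 | 9.00 | 159840.00 | 19440.00
top flange | 2160.00 | 74.00 | 261.00 | 159840.00 | 563760.00
Σ | 8100.00 |  |  | 346140.00 | 1093500.00
x̄ = 346140.00 / 8100.00 = 42.73 mm
ȳ = 1093500.00 / 8100.00 = 135.00 mm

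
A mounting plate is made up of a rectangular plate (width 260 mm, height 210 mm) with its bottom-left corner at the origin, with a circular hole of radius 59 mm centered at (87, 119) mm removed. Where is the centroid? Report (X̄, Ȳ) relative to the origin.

plate: A = 260 × 210 = 54600.00, centroid at (130.00, 105.00).
hole: A = −π·59² = -10935.88, centroid at (87.00, 119.00).
ΣA = 43664.12 mm²
ΣAX̄ = (54600.00)(130.00) + (-10935.88)(87.00) = 6146578.09 mm³
ΣAȲ = (54600.00)(105.00) + (-10935.88)(119.00) = 4431629.80 mm³
X̄ = 6146578.09 / 43664.12 = 140.77 mm
Ȳ = 4431629.80 / 43664.12 = 101.49 mm

X̄ = 140.77 mm, Ȳ = 101.49 mm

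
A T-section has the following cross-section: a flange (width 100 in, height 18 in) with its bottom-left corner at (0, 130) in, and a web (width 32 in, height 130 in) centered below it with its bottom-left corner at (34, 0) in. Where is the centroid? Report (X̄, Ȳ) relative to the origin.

X̄ = 50.00 in, Ȳ = 87.35 in

web: A = 32 × 130 = 4160.00, centroid at (50.00, 65.00).
flange: A = 100 × 18 = 1800.00, centroid at (50.00, 139.00).
ΣA = 5960.00 in²
ΣAX̄ = (4160.00)(50.00) + (1800.00)(50.00) = 298000.00 in³
ΣAȲ = (4160.00)(65.00) + (1800.00)(139.00) = 520600.00 in³
X̄ = 298000.00 / 5960.00 = 50.00 in
Ȳ = 520600.00 / 5960.00 = 87.35 in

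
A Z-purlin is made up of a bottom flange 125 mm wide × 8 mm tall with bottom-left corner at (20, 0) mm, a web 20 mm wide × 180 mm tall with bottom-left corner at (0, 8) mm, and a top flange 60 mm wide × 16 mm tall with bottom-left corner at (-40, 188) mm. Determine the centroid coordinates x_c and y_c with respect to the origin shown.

x_c = 19.59 mm, y_c = 98.01 mm

Part | A | x̄ᵢ | ȳᵢ | A·x̄ᵢ | A·ȳᵢ
bottom flange | 1000.00 | 82.50 | 4.00 | 82500.00 | 4000.00
web | 3600.00 | 10.00 | 98.00 | 36000.00 | 352800.00
top flange | 960.00 | -10.00 | 196.00 | -9600.00 | 188160.00
Σ | 5560.00 |  |  | 108900.00 | 544960.00
x_c = 108900.00 / 5560.00 = 19.59 mm
y_c = 544960.00 / 5560.00 = 98.01 mm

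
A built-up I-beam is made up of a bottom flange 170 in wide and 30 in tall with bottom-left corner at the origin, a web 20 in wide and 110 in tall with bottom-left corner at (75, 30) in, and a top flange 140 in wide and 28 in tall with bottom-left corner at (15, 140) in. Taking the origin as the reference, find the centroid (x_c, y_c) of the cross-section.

Part | A | x̄ᵢ | ȳᵢ | A·x̄ᵢ | A·ȳᵢ
bottom flange | 5100.00 | 85.00 | 15.00 | 433500.00 | 76500.00
web | 2200.00 | 85.00 | 85.00 | 187000.00 | 187000.00
top flange | 3920.00 | 85.00 | 154.00 | 333200.00 | 603680.00
Σ | 11220.00 |  |  | 953700.00 | 867180.00
x_c = 953700.00 / 11220.00 = 85.00 in
y_c = 867180.00 / 11220.00 = 77.29 in

x_c = 85.00 in, y_c = 77.29 in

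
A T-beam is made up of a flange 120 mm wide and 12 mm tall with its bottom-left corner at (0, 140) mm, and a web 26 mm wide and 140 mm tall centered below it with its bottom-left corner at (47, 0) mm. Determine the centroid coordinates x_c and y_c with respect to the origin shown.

web: A = 26 × 140 = 3640.00, centroid at (60.00, 70.00).
flange: A = 120 × 12 = 1440.00, centroid at (60.00, 146.00).
ΣA = 5080.00 mm²
ΣAx_c = (3640.00)(60.00) + (1440.00)(60.00) = 304800.00 mm³
ΣAy_c = (3640.00)(70.00) + (1440.00)(146.00) = 465040.00 mm³
x_c = 304800.00 / 5080.00 = 60.00 mm
y_c = 465040.00 / 5080.00 = 91.54 mm

x_c = 60.00 mm, y_c = 91.54 mm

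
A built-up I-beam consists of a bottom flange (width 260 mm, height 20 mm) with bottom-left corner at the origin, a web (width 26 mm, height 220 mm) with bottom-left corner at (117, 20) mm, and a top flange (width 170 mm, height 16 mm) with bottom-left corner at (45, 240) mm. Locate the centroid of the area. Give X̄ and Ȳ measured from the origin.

X̄ = 130.00 mm, Ȳ = 107.78 mm

bottom flange: A = 260 × 20 = 5200.00, centroid at (130.00, 10.00).
web: A = 26 × 220 = 5720.00, centroid at (130.00, 130.00).
top flange: A = 170 × 16 = 2720.00, centroid at (130.00, 248.00).
ΣA = 13640.00 mm²
ΣAX̄ = (5200.00)(130.00) + (5720.00)(130.00) + (2720.00)(130.00) = 1773200.00 mm³
ΣAȲ = (5200.00)(10.00) + (5720.00)(130.00) + (2720.00)(248.00) = 1470160.00 mm³
X̄ = 1773200.00 / 13640.00 = 130.00 mm
Ȳ = 1470160.00 / 13640.00 = 107.78 mm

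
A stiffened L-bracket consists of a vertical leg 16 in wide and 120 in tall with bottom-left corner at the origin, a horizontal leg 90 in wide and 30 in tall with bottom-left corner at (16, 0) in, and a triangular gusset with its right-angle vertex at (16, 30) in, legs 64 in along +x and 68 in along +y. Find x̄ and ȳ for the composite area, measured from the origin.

x̄ = 38.45 in, ȳ = 39.77 in

Part | A | x̄ᵢ | ȳᵢ | A·x̄ᵢ | A·ȳᵢ
vertical leg | 1920.00 | 8.00 | 60.00 | 15360.00 | 115200.00
horizontal leg | 2700.00 | 61.00 | 15.00 | 164700.00 | 40500.00
gusset | 2176.00 | 37.33 | 52.67 | 81237.33 | 114602.67
Σ | 6796.00 |  |  | 261297.33 | 270302.67
x̄ = 261297.33 / 6796.00 = 38.45 in
ȳ = 270302.67 / 6796.00 = 39.77 in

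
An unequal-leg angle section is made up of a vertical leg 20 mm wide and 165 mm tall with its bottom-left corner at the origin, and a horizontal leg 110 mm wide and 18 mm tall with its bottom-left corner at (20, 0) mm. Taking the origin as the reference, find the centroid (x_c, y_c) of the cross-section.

Part | A | x̄ᵢ | ȳᵢ | A·x̄ᵢ | A·ȳᵢ
vertical leg | 3300.00 | 10.00 | 82.50 | 33000.00 | 272250.00
horizontal leg | 1980.00 | 75.00 | 9.00 | 148500.00 | 17820.00
Σ | 5280.00 |  |  | 181500.00 | 290070.00
x_c = 181500.00 / 5280.00 = 34.38 mm
y_c = 290070.00 / 5280.00 = 54.94 mm

x_c = 34.38 mm, y_c = 54.94 mm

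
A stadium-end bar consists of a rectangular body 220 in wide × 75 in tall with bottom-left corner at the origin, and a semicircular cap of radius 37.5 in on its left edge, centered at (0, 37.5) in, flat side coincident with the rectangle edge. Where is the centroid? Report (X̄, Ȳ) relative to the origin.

rectangular body: A = 220 × 75 = 16500.00, centroid at (110.00, 37.50).
semicircular end: A = ½π·37.5² = 2208.93, centroid at (-15.92, 37.50).
ΣA = 18708.93 in²
ΣAX̄ = (16500.00)(110.00) + (2208.93)(-15.92) = 1779843.75 in³
ΣAȲ = (16500.00)(37.50) + (2208.93)(37.50) = 701584.96 in³
X̄ = 1779843.75 / 18708.93 = 95.13 in
Ȳ = 701584.96 / 18708.93 = 37.50 in

X̄ = 95.13 in, Ȳ = 37.50 in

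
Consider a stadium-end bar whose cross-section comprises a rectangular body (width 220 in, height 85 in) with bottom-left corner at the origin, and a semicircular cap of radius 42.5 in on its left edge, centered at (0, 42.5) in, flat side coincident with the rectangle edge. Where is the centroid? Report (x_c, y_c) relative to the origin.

rectangular body: A = 220 × 85 = 18700.00, centroid at (110.00, 42.50).
semicircular end: A = ½π·42.5² = 2837.25, centroid at (-18.04, 42.50).
ΣA = 21537.25 in², ΣAx_c = 2005822.92 in³, ΣAy_c = 915333.16 in³.
x_c = 2005822.92/21537.25 = 93.13 in; y_c = 915333.16/21537.25 = 42.50 in.

x_c = 93.13 in, y_c = 42.50 in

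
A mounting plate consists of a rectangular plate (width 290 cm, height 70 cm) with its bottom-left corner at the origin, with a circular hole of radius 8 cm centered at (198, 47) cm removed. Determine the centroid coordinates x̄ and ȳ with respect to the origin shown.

x̄ = 144.47 cm, ȳ = 34.88 cm

plate: A = 290 × 70 = 20300.00, centroid at (145.00, 35.00).
hole: A = −π·8² = -201.06, centroid at (198.00, 47.00).
ΣA = 20098.94 cm²
ΣAx̄ = (20300.00)(145.00) + (-201.06)(198.00) = 2903689.74 cm³
ΣAȳ = (20300.00)(35.00) + (-201.06)(47.00) = 701050.09 cm³
x̄ = 2903689.74 / 20098.94 = 144.47 cm
ȳ = 701050.09 / 20098.94 = 34.88 cm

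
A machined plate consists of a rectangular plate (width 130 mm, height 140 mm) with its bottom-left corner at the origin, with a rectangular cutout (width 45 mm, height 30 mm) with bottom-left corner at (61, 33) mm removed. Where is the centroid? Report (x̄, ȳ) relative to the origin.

plate: A = 130 × 140 = 18200.00, centroid at (65.00, 70.00).
hole: A = −(45 × 30) = -1350.00, centroid at (83.50, 48.00).
ΣA = 16850.00 mm²
ΣAx̄ = (18200.00)(65.00) + (-1350.00)(83.50) = 1070275.00 mm³
ΣAȳ = (18200.00)(70.00) + (-1350.00)(48.00) = 1209200.00 mm³
x̄ = 1070275.00 / 16850.00 = 63.52 mm
ȳ = 1209200.00 / 16850.00 = 71.76 mm

x̄ = 63.52 mm, ȳ = 71.76 mm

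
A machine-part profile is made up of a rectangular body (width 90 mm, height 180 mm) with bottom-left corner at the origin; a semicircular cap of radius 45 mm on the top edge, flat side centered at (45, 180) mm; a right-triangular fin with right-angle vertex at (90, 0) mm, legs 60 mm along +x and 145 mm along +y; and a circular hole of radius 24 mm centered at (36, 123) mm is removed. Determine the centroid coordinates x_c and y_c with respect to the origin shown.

rectangular body: A = 90 × 180 = 16200.00, centroid at (45.00, 90.00).
semicircular top: A = ½π·45² = 3180.86, centroid at (45.00, 199.10).
triangular fin: A = ½·60·145 = 4350.00, centroid at (110.00, 48.33).
hole: A = −π·24² = -1809.56, centroid at (36.00, 123.00).
ΣA = 21921.31 mm²
ΣAx_c = (16200.00)(45.00) + (3180.86)(45.00) + (4350.00)(110.00) + (-1809.56)(36.00) = 1285494.75 mm³
ΣAy_c = (16200.00)(90.00) + (3180.86)(199.10) + (4350.00)(48.33) + (-1809.56)(123.00) = 2078979.70 mm³
x_c = 1285494.75 / 21921.31 = 58.64 mm
y_c = 2078979.70 / 21921.31 = 94.84 mm

x_c = 58.64 mm, y_c = 94.84 mm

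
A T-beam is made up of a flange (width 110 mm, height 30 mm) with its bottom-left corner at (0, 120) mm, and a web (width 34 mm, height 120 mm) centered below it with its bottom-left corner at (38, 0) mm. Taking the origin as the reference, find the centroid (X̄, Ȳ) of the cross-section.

X̄ = 55.00 mm, Ȳ = 93.54 mm

web: A = 34 × 120 = 4080.00, centroid at (55.00, 60.00).
flange: A = 110 × 30 = 3300.00, centroid at (55.00, 135.00).
ΣA = 7380.00 mm²
ΣAX̄ = (4080.00)(55.00) + (3300.00)(55.00) = 405900.00 mm³
ΣAȲ = (4080.00)(60.00) + (3300.00)(135.00) = 690300.00 mm³
X̄ = 405900.00 / 7380.00 = 55.00 mm
Ȳ = 690300.00 / 7380.00 = 93.54 mm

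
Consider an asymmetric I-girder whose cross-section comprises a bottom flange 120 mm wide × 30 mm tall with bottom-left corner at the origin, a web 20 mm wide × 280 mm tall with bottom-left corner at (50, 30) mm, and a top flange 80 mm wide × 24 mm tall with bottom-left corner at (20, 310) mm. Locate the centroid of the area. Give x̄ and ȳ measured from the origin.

x̄ = 60.00 mm, ȳ = 146.06 mm

bottom flange: A = 120 × 30 = 3600.00, centroid at (60.00, 15.00).
web: A = 20 × 280 = 5600.00, centroid at (60.00, 170.00).
top flange: A = 80 × 24 = 1920.00, centroid at (60.00, 322.00).
ΣA = 11120.00 mm²
ΣAx̄ = (3600.00)(60.00) + (5600.00)(60.00) + (1920.00)(60.00) = 667200.00 mm³
ΣAȳ = (3600.00)(15.00) + (5600.00)(170.00) + (1920.00)(322.00) = 1624240.00 mm³
x̄ = 667200.00 / 11120.00 = 60.00 mm
ȳ = 1624240.00 / 11120.00 = 146.06 mm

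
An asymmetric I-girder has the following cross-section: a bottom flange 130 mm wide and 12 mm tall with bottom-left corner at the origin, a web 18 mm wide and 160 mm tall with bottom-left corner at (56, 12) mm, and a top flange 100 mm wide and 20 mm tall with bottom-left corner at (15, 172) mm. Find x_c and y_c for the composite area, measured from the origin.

bottom flange: A = 130 × 12 = 1560.00, centroid at (65.00, 6.00).
web: A = 18 × 160 = 2880.00, centroid at (65.00, 92.00).
top flange: A = 100 × 20 = 2000.00, centroid at (65.00, 182.00).
ΣA = 6440.00 mm²
ΣAx_c = (1560.00)(65.00) + (2880.00)(65.00) + (2000.00)(65.00) = 418600.00 mm³
ΣAy_c = (1560.00)(6.00) + (2880.00)(92.00) + (2000.00)(182.00) = 638320.00 mm³
x_c = 418600.00 / 6440.00 = 65.00 mm
y_c = 638320.00 / 6440.00 = 99.12 mm

x_c = 65.00 mm, y_c = 99.12 mm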